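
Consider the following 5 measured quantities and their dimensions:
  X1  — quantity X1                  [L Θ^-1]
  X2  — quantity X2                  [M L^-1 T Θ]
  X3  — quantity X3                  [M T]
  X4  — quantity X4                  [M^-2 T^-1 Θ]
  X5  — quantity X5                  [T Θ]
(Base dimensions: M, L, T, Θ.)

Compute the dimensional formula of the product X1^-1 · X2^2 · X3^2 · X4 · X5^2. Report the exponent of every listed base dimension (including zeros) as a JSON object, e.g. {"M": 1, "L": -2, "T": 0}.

Dimensional matrix (M×L×T×Θ by X1×X2×X3×X4×X5):
  M: [ 0  1  1 -2  0]
  L: [ 1 -1  0  0  0]
  T: [ 0  1  1 -1  1]
  Θ: [-1  1  0  1  1]
  [M]: (-1)·0+(2)·1+(2)·1+(1)·-2+(2)·0 = 2
  [L]: (-1)·1+(2)·-1+(2)·0+(1)·0+(2)·0 = -3
  [T]: (-1)·0+(2)·1+(2)·1+(1)·-1+(2)·1 = 5
  [Θ]: (-1)·-1+(2)·1+(2)·0+(1)·1+(2)·1 = 6
⇒ M^2 L^-3 T^5 Θ^6

{"M": 2, "L": -3, "T": 5, "Θ": 6}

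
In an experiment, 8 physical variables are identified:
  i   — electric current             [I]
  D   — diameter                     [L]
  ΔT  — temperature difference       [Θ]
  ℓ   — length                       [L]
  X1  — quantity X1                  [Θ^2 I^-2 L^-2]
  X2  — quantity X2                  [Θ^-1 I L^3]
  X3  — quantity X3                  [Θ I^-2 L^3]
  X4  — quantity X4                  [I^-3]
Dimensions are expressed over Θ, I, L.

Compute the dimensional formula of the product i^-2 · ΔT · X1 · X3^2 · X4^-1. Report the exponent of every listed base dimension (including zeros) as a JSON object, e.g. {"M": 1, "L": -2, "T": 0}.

Dimensional matrix (Θ×I×L by i×D×ΔT×ℓ×X1×X2×X3×X4):
  Θ: [ 0  0  1  0  2 -1  1  0]
  I: [ 1  0  0  0 -2  1 -2 -3]
  L: [ 0  1  0  1 -2  3  3  0]
  [Θ]: (-2)·0+(1)·1+(1)·2+(2)·1+(-1)·0 = 5
  [I]: (-2)·1+(1)·0+(1)·-2+(2)·-2+(-1)·-3 = -5
  [L]: (-2)·0+(1)·0+(1)·-2+(2)·3+(-1)·0 = 4
⇒ Θ^5 I^-5 L^4

{"Θ": 5, "I": -5, "L": 4}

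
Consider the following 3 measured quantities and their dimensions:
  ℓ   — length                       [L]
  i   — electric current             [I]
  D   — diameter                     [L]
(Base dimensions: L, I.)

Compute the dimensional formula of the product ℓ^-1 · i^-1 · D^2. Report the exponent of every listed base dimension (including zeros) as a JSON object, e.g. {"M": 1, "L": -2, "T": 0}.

{"L": 1, "I": -1}

Write exponents as rows L,I / cols ℓ,i,D:
  L: [ 1  0  1]
  I: [ 0  1  0]
  [L]: (-1)·1+(-1)·0+(2)·1 = 1
  [I]: (-1)·0+(-1)·1+(2)·0 = -1
⇒ L I^-1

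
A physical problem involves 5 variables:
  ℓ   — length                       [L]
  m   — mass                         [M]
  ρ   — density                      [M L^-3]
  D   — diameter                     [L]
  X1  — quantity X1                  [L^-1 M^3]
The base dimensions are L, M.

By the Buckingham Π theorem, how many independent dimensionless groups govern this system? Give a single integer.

Exponent matrix [L,M] × [ℓ,m,ρ,D,X1]:
  L: [ 1  0 -3  1 -1]
  M: [ 0  1  1  0  3]
RREF → pivots at {ℓ,m} ⇒ r = 2
Π count = n − r = 5 − 2 = 3

3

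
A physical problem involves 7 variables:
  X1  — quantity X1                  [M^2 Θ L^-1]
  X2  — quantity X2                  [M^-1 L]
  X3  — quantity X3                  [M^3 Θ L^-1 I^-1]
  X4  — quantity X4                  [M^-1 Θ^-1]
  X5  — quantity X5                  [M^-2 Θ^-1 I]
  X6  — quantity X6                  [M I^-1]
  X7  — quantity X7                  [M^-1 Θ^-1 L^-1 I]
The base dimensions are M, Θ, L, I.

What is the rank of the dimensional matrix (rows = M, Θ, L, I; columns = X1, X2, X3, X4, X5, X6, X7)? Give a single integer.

Write exponents as rows M,Θ,L,I / cols X1,X2,X3,X4,X5,X6,X7:
  M: [ 2 -1  3 -1 -2  1 -1]
  Θ: [ 1  0  1 -1 -1  0 -1]
  L: [-1  1 -1  0  0  0 -1]
  I: [ 0  0 -1  0  1 -1  1]
Row reduction gives pivot columns X1,X2,X3; rank = 3

3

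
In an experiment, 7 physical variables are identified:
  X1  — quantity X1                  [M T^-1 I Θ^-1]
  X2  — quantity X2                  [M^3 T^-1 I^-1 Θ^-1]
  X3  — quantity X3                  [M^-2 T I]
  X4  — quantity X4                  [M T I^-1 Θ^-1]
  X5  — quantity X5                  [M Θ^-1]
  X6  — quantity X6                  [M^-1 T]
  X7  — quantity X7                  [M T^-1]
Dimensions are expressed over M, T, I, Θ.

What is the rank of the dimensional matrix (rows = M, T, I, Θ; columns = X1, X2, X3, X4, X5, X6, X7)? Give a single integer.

Dimensional matrix (M×T×I×Θ by X1×X2×X3×X4×X5×X6×X7):
  M: [ 1  3 -2  1  1 -1  1]
  T: [-1 -1  1  1  0  1 -1]
  I: [ 1 -1  1 -1  0  0  0]
  Θ: [-1 -1  0 -1 -1  0  0]
Echelon form has 3 nonzero rows (pivots: X1,X2,X3)

3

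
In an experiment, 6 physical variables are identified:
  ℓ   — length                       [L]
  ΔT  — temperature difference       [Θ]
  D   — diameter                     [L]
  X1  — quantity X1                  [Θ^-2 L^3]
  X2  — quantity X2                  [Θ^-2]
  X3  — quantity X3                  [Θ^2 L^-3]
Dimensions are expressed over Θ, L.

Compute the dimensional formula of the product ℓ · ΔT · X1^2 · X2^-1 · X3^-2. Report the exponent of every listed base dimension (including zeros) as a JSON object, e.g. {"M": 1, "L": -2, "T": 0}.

{"Θ": -5, "L": 13}

Exponent matrix [Θ,L] × [ℓ,ΔT,D,X1,X2,X3]:
  Θ: [ 0  1  0 -2 -2  2]
  L: [ 1  0  1  3  0 -3]
  [Θ]: (1)·0+(1)·1+(2)·-2+(-1)·-2+(-2)·2 = -5
  [L]: (1)·1+(1)·0+(2)·3+(-1)·0+(-2)·-3 = 13
⇒ Θ^-5 L^13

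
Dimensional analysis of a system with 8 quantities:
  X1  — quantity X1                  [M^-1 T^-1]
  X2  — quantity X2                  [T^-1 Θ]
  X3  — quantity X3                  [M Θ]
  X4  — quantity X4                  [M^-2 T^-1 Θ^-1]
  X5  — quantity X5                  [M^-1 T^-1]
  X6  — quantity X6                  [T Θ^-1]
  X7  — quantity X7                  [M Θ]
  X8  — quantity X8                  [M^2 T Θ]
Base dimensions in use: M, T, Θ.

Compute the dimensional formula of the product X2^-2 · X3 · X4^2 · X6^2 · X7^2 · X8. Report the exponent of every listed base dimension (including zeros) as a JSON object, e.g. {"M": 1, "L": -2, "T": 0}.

Exponent matrix [M,T,Θ] × [X1,X2,X3,X4,X5,X6,X7,X8]:
  M: [-1  0  1 -2 -1  0  1  2]
  T: [-1 -1  0 -1 -1  1  0  1]
  Θ: [ 0  1  1 -1  0 -1  1  1]
  [M]: (-2)·0+(1)·1+(2)·-2+(2)·0+(2)·1+(1)·2 = 1
  [T]: (-2)·-1+(1)·0+(2)·-1+(2)·1+(2)·0+(1)·1 = 3
  [Θ]: (-2)·1+(1)·1+(2)·-1+(2)·-1+(2)·1+(1)·1 = -2
⇒ M T^3 Θ^-2

{"M": 1, "T": 3, "Θ": -2}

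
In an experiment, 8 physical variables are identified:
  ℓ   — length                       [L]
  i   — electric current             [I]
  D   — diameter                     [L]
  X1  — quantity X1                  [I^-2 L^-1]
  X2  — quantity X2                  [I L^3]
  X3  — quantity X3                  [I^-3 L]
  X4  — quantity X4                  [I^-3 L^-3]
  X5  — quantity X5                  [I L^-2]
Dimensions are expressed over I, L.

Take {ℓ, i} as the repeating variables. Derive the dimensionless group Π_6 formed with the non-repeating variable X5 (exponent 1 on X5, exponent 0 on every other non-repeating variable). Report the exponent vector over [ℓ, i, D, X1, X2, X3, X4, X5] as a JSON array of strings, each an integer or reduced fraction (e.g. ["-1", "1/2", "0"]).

["2", "-1", "0", "0", "0", "0", "0", "1"]

Dimensional matrix (I×L by ℓ×i×D×X1×X2×X3×X4×X5):
  I: [ 0  1  0 -2  1 -3 -3  1]
  L: [ 1  0  1 -1  3  1 -3 -2]
RREF → pivots at {ℓ,i} ⇒ r = 2
Pivot set = {ℓ,i}, free = {D,X1,X2,X3,X4,X5}
RREF:
  r0: [   1    0    1   -1    3    1   -3   -2]
  r1: [   0    1    0   -2    1   -3   -3    1]
Fix exponent of X5 at 1, D at 0, X1 at 0, X2 at 0, X3 at 0, X4 at 0; solve each RREF row for its pivot's exponent:
  r0: exp(ℓ) + (-2)·1 = 0 ⇒ exp(ℓ) = 2
  r1: exp(i) + (1)·1 = 0 ⇒ exp(i) = -1
Π_6 = ℓ^2 · i^-1 · X5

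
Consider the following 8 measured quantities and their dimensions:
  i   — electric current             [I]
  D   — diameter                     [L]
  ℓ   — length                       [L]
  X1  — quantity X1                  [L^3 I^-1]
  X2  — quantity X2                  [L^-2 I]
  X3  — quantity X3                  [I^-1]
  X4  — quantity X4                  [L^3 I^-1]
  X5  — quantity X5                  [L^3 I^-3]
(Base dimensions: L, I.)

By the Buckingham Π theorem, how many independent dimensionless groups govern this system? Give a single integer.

6

Write exponents as rows L,I / cols i,D,ℓ,X1,X2,X3,X4,X5:
  L: [ 0  1  1  3 -2  0  3  3]
  I: [ 1  0  0 -1  1 -1 -1 -3]
RREF → pivots at {i,D} ⇒ r = 2
Π count = n − r = 8 − 2 = 6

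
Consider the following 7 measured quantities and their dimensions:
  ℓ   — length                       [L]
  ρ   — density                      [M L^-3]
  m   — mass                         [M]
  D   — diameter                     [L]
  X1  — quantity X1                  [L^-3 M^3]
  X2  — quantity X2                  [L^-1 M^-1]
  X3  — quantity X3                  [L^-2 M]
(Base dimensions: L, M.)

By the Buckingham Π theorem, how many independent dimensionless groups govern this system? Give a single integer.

Exponent matrix [L,M] × [ℓ,ρ,m,D,X1,X2,X3]:
  L: [ 1 -3  0  1 -3 -1 -2]
  M: [ 0  1  1  0  3 -1  1]
Row reduction gives pivot columns ℓ,ρ; rank = 2
n=7, r=2 ⇒ 5 dimensionless groups

5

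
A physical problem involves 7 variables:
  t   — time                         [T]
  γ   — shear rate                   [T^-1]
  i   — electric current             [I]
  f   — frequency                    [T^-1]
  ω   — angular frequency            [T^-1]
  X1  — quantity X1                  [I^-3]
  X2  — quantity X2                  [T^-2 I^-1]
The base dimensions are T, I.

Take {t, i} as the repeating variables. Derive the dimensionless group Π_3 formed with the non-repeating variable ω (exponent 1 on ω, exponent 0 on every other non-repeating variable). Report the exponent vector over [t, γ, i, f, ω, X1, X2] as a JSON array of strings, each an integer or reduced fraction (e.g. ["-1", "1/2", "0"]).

Dimensional matrix (T×I by t×γ×i×f×ω×X1×X2):
  T: [ 1 -1  0 -1 -1  0 -2]
  I: [ 0  0  1  0  0 -3 -1]
Row reduction gives pivot columns t,i; rank = 2
Repeat: t,i; free: γ,f,ω,X1,X2
RREF:
  r0: [   1   -1    0   -1   -1    0   -2]
  r1: [   0    0    1    0    0   -3   -1]
Fix exponent of ω at 1, γ at 0, f at 0, X1 at 0, X2 at 0; solve each RREF row for its pivot's exponent:
  r0: exp(t) + (-1)·1 = 0 ⇒ exp(t) = 1
  r1: exp(i) + (0)·1 = 0 ⇒ exp(i) = 0
Π_3 = t · ω

["1", "0", "0", "0", "1", "0", "0"]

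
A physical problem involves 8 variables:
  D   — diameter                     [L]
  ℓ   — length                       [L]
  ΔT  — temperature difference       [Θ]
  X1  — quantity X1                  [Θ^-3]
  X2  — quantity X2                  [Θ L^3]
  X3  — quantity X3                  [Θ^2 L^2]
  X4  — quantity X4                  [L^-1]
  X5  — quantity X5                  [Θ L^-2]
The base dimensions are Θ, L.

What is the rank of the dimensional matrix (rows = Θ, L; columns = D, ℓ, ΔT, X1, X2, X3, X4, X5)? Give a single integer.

2

Exponent matrix [Θ,L] × [D,ℓ,ΔT,X1,X2,X3,X4,X5]:
  Θ: [ 0  0  1 -3  1  2  0  1]
  L: [ 1  1  0  0  3  2 -1 -2]
Row reduction gives pivot columns D,ΔT; rank = 2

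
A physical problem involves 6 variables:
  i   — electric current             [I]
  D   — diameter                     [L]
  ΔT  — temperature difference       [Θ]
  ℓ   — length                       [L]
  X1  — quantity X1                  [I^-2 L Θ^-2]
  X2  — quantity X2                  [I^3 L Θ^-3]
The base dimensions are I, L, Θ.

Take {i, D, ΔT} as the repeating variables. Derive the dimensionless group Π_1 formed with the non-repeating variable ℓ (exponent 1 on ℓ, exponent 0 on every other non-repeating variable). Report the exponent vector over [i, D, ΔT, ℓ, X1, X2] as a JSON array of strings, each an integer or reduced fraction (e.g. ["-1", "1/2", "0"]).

["0", "-1", "0", "1", "0", "0"]

Dimensional matrix (I×L×Θ by i×D×ΔT×ℓ×X1×X2):
  I: [ 1  0  0  0 -2  3]
  L: [ 0  1  0  1  1  1]
  Θ: [ 0  0  1  0 -2 -3]
Row reduction gives pivot columns i,D,ΔT; rank = 3
Pivot set = {i,D,ΔT}, free = {ℓ,X1,X2}
RREF:
  r0: [   1    0    0    0   -2    3]
  r1: [   0    1    0    1    1    1]
  r2: [   0    0    1    0   -2   -3]
Fix exponent of ℓ at 1, X1 at 0, X2 at 0; solve each RREF row for its pivot's exponent:
  r0: exp(i) + (0)·1 = 0 ⇒ exp(i) = 0
  r1: exp(D) + (1)·1 = 0 ⇒ exp(D) = -1
  r2: exp(ΔT) + (0)·1 = 0 ⇒ exp(ΔT) = 0
Π_1 = D^-1 · ℓ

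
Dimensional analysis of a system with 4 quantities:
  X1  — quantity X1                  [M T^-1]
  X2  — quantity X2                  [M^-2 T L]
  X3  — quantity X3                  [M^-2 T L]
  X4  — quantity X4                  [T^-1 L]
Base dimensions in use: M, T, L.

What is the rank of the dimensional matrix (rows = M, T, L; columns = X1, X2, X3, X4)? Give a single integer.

2

Dimensional matrix (M×T×L by X1×X2×X3×X4):
  M: [ 1 -2 -2  0]
  T: [-1  1  1 -1]
  L: [ 0  1  1  1]
Row reduction gives pivot columns X1,X2; rank = 2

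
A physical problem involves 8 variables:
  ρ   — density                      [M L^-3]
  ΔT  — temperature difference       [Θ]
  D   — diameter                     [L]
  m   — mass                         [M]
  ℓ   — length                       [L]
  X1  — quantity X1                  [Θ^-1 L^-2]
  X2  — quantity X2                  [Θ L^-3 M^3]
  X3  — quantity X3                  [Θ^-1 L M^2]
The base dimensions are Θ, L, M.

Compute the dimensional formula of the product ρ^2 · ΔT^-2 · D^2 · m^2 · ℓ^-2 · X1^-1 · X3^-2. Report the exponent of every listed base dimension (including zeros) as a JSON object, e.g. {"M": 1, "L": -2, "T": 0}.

Dimensional matrix (Θ×L×M by ρ×ΔT×D×m×ℓ×X1×X2×X3):
  Θ: [ 0  1  0  0  0 -1  1 -1]
  L: [-3  0  1  0  1 -2 -3  1]
  M: [ 1  0  0  1  0  0  3  2]
  [Θ]: (2)·0+(-2)·1+(2)·0+(2)·0+(-2)·0+(-1)·-1+(-2)·-1 = 1
  [L]: (2)·-3+(-2)·0+(2)·1+(2)·0+(-2)·1+(-1)·-2+(-2)·1 = -6
  [M]: (2)·1+(-2)·0+(2)·0+(2)·1+(-2)·0+(-1)·0+(-2)·2 = 0
⇒ Θ L^-6

{"Θ": 1, "L": -6, "M": 0}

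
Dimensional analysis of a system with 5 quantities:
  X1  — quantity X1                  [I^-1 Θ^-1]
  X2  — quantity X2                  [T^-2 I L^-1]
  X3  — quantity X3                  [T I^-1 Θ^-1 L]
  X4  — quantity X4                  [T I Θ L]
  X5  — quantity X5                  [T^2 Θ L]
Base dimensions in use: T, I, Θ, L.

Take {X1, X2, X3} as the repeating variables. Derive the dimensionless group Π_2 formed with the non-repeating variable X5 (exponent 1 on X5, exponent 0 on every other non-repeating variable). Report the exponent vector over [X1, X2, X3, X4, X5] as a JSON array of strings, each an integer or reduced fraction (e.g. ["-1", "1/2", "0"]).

Dimensional matrix (T×I×Θ×L by X1×X2×X3×X4×X5):
  T: [ 0 -2  1  1  2]
  I: [-1  1 -1  1  0]
  Θ: [-1  0 -1  1  1]
  L: [ 0 -1  1  1  1]
RREF → pivots at {X1,X2,X3} ⇒ r = 3
Pivot set = {X1,X2,X3}, free = {X4,X5}
RREF:
  r0: [   1    0    0   -2   -1]
  r1: [   0    1    0    0   -1]
  r2: [   0    0    1    1    0]
  r3: [   0    0    0    0    0]
Fix exponent of X5 at 1, X4 at 0; solve each RREF row for its pivot's exponent:
  r0: exp(X1) + (-1)·1 = 0 ⇒ exp(X1) = 1
  r1: exp(X2) + (-1)·1 = 0 ⇒ exp(X2) = 1
  r2: exp(X3) + (0)·1 = 0 ⇒ exp(X3) = 0
Π_2 = X1 · X2 · X5

["1", "1", "0", "0", "1"]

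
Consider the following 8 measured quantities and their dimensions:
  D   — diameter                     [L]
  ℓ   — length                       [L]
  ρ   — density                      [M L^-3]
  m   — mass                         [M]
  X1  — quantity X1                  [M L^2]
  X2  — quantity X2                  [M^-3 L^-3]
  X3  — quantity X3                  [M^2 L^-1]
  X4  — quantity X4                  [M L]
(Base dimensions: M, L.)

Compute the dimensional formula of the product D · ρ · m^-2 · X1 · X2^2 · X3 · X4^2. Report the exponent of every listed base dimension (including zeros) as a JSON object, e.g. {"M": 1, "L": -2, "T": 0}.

{"M": -2, "L": -5}

Exponent matrix [M,L] × [D,ℓ,ρ,m,X1,X2,X3,X4]:
  M: [ 0  0  1  1  1 -3  2  1]
  L: [ 1  1 -3  0  2 -3 -1  1]
  [M]: (1)·0+(1)·1+(-2)·1+(1)·1+(2)·-3+(1)·2+(2)·1 = -2
  [L]: (1)·1+(1)·-3+(-2)·0+(1)·2+(2)·-3+(1)·-1+(2)·1 = -5
⇒ M^-2 L^-5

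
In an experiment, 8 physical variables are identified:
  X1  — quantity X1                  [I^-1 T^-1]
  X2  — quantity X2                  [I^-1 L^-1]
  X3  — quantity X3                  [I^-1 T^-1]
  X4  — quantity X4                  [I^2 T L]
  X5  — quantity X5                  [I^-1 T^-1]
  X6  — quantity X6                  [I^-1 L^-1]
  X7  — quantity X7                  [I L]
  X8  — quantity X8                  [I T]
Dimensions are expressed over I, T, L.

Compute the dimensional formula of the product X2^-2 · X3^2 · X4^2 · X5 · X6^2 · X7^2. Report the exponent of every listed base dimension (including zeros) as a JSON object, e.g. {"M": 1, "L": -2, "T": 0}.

Write exponents as rows I,T,L / cols X1,X2,X3,X4,X5,X6,X7,X8:
  I: [-1 -1 -1  2 -1 -1  1  1]
  T: [-1  0 -1  1 -1  0  0  1]
  L: [ 0 -1  0  1  0 -1  1  0]
  [I]: (-2)·-1+(2)·-1+(2)·2+(1)·-1+(2)·-1+(2)·1 = 3
  [T]: (-2)·0+(2)·-1+(2)·1+(1)·-1+(2)·0+(2)·0 = -1
  [L]: (-2)·-1+(2)·0+(2)·1+(1)·0+(2)·-1+(2)·1 = 4
⇒ I^3 T^-1 L^4

{"I": 3, "T": -1, "L": 4}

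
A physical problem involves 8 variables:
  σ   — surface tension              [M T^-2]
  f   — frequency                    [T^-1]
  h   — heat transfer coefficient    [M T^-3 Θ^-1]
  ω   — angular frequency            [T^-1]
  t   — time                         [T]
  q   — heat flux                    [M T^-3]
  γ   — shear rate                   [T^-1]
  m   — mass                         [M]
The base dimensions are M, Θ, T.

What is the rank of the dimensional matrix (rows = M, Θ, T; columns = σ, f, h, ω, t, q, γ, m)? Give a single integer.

Dimensional matrix (M×Θ×T by σ×f×h×ω×t×q×γ×m):
  M: [ 1  0  1  0  0  1  0  1]
  Θ: [ 0  0 -1  0  0  0  0  0]
  T: [-2 -1 -3 -1  1 -3 -1  0]
Row reduction gives pivot columns σ,f,h; rank = 3

3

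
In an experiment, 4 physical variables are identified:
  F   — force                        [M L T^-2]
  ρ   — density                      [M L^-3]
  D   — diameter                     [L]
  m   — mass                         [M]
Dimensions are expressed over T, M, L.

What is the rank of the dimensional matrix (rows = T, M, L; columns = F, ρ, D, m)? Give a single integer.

3

Exponent matrix [T,M,L] × [F,ρ,D,m]:
  T: [-2  0  0  0]
  M: [ 1  1  0  1]
  L: [ 1 -3  1  0]
Row reduction gives pivot columns F,ρ,D; rank = 3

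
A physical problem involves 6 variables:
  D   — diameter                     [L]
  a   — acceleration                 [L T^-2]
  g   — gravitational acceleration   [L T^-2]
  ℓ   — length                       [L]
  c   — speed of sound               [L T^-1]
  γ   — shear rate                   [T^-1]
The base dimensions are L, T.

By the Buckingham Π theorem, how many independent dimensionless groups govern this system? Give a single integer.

Exponent matrix [L,T] × [D,a,g,ℓ,c,γ]:
  L: [ 1  1  1  1  1  0]
  T: [ 0 -2 -2  0 -1 -1]
Echelon form has 2 nonzero rows (pivots: D,a)
Π count = n − r = 6 − 2 = 4

4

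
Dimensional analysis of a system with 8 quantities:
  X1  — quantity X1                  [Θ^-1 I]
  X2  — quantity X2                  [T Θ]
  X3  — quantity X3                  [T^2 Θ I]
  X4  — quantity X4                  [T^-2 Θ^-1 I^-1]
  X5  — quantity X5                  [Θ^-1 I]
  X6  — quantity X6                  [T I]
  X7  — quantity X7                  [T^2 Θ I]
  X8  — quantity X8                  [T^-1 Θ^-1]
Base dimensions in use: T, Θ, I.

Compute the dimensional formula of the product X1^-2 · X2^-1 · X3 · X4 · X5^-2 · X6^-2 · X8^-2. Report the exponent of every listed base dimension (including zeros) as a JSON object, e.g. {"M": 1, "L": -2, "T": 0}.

Exponent matrix [T,Θ,I] × [X1,X2,X3,X4,X5,X6,X7,X8]:
  T: [ 0  1  2 -2  0  1  2 -1]
  Θ: [-1  1  1 -1 -1  0  1 -1]
  I: [ 1  0  1 -1  1  1  1  0]
  [T]: (-2)·0+(-1)·1+(1)·2+(1)·-2+(-2)·0+(-2)·1+(-2)·-1 = -1
  [Θ]: (-2)·-1+(-1)·1+(1)·1+(1)·-1+(-2)·-1+(-2)·0+(-2)·-1 = 5
  [I]: (-2)·1+(-1)·0+(1)·1+(1)·-1+(-2)·1+(-2)·1+(-2)·0 = -6
⇒ T^-1 Θ^5 I^-6

{"T": -1, "Θ": 5, "I": -6}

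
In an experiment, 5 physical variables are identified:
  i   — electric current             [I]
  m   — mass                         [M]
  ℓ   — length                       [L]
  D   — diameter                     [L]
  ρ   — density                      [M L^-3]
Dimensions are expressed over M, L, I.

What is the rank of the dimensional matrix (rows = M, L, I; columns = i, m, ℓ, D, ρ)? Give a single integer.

Dimensional matrix (M×L×I by i×m×ℓ×D×ρ):
  M: [ 0  1  0  0  1]
  L: [ 0  0  1  1 -3]
  I: [ 1  0  0  0  0]
RREF → pivots at {i,m,ℓ} ⇒ r = 3

3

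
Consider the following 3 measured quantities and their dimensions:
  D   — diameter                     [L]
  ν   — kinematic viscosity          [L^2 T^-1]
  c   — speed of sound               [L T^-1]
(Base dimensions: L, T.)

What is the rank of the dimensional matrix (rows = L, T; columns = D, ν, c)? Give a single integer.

2

Dimensional matrix (L×T by D×ν×c):
  L: [ 1  2  1]
  T: [ 0 -1 -1]
Echelon form has 2 nonzero rows (pivots: D,ν)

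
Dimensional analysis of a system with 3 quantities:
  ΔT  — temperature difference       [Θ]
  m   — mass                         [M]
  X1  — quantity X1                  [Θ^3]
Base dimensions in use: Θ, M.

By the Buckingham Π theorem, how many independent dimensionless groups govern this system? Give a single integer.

Exponent matrix [Θ,M] × [ΔT,m,X1]:
  Θ: [ 1  0  3]
  M: [ 0  1  0]
Echelon form has 2 nonzero rows (pivots: ΔT,m)
n=3, r=2 ⇒ 1 dimensionless group

1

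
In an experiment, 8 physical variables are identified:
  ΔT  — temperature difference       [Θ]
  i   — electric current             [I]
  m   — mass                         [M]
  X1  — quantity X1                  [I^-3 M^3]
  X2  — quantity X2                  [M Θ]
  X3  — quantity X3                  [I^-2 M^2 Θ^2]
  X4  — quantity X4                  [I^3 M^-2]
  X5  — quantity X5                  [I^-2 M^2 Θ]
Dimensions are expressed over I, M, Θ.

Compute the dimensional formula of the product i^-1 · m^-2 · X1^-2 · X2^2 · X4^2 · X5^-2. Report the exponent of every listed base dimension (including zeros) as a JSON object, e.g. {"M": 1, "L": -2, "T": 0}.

{"I": 15, "M": -14, "Θ": 0}

Exponent matrix [I,M,Θ] × [ΔT,i,m,X1,X2,X3,X4,X5]:
  I: [ 0  1  0 -3  0 -2  3 -2]
  M: [ 0  0  1  3  1  2 -2  2]
  Θ: [ 1  0  0  0  1  2  0  1]
  [I]: (-1)·1+(-2)·0+(-2)·-3+(2)·0+(2)·3+(-2)·-2 = 15
  [M]: (-1)·0+(-2)·1+(-2)·3+(2)·1+(2)·-2+(-2)·2 = -14
  [Θ]: (-1)·0+(-2)·0+(-2)·0+(2)·1+(2)·0+(-2)·1 = 0
⇒ I^15 M^-14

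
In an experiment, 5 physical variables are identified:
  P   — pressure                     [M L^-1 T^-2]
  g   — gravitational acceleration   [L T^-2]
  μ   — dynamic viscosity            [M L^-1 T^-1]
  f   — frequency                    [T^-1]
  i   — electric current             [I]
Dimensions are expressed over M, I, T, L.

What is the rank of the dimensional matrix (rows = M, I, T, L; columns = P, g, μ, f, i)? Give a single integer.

Exponent matrix [M,I,T,L] × [P,g,μ,f,i]:
  M: [ 1  0  1  0  0]
  I: [ 0  0  0  0  1]
  T: [-2 -2 -1 -1  0]
  L: [-1  1 -1  0  0]
Row reduction gives pivot columns P,g,μ,i; rank = 4

4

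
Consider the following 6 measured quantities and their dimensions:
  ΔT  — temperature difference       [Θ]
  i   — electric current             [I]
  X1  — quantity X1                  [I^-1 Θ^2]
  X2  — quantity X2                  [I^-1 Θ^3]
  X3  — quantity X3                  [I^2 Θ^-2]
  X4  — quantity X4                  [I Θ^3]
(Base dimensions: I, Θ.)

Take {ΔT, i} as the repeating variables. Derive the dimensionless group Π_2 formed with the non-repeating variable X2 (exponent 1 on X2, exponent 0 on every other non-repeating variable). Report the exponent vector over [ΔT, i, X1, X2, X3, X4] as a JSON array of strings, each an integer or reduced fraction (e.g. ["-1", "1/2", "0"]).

Dimensional matrix (I×Θ by ΔT×i×X1×X2×X3×X4):
  I: [ 0  1 -1 -1  2  1]
  Θ: [ 1  0  2  3 -2  3]
RREF → pivots at {ΔT,i} ⇒ r = 2
Repeat: ΔT,i; free: X1,X2,X3,X4
RREF:
  r0: [   1    0    2    3   -2    3]
  r1: [   0    1   -1   -1    2    1]
Fix exponent of X2 at 1, X1 at 0, X3 at 0, X4 at 0; solve each RREF row for its pivot's exponent:
  r0: exp(ΔT) + (3)·1 = 0 ⇒ exp(ΔT) = -3
  r1: exp(i) + (-1)·1 = 0 ⇒ exp(i) = 1
Π_2 = ΔT^-3 · i · X2

["-3", "1", "0", "1", "0", "0"]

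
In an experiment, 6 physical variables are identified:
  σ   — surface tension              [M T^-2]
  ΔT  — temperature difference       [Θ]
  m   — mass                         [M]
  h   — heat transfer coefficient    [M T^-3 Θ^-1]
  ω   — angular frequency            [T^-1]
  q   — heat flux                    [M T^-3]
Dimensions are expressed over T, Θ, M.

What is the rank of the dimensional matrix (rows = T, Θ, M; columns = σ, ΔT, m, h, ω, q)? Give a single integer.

Write exponents as rows T,Θ,M / cols σ,ΔT,m,h,ω,q:
  T: [-2  0  0 -3 -1 -3]
  Θ: [ 0  1  0 -1  0  0]
  M: [ 1  0  1  1  0  1]
RREF → pivots at {σ,ΔT,m} ⇒ r = 3

3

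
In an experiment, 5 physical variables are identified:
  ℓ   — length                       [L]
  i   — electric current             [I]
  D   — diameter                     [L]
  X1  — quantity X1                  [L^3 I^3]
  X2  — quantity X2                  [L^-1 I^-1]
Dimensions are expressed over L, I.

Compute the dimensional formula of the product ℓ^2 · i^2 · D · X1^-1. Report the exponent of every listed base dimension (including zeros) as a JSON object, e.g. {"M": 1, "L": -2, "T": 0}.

Exponent matrix [L,I] × [ℓ,i,D,X1,X2]:
  L: [ 1  0  1  3 -1]
  I: [ 0  1  0  3 -1]
  [L]: (2)·1+(2)·0+(1)·1+(-1)·3 = 0
  [I]: (2)·0+(2)·1+(1)·0+(-1)·3 = -1
⇒ I^-1

{"L": 0, "I": -1}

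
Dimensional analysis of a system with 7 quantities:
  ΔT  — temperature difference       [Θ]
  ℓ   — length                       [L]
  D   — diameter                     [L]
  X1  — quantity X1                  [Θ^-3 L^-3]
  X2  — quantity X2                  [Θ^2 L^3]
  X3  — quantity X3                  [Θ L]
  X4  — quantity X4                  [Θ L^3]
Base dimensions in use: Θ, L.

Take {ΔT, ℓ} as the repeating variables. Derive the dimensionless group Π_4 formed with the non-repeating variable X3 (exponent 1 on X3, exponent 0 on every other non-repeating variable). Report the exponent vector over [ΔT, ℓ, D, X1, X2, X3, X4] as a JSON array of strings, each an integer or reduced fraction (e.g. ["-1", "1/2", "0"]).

Exponent matrix [Θ,L] × [ΔT,ℓ,D,X1,X2,X3,X4]:
  Θ: [ 1  0  0 -3  2  1  1]
  L: [ 0  1  1 -3  3  1  3]
RREF → pivots at {ΔT,ℓ} ⇒ r = 2
Repeat: ΔT,ℓ; free: D,X1,X2,X3,X4
RREF:
  r0: [   1    0    0   -3    2    1    1]
  r1: [   0    1    1   -3    3    1    3]
Fix exponent of X3 at 1, D at 0, X1 at 0, X2 at 0, X4 at 0; solve each RREF row for its pivot's exponent:
  r0: exp(ΔT) + (1)·1 = 0 ⇒ exp(ΔT) = -1
  r1: exp(ℓ) + (1)·1 = 0 ⇒ exp(ℓ) = -1
Π_4 = ΔT^-1 · ℓ^-1 · X3

["-1", "-1", "0", "0", "0", "1", "0"]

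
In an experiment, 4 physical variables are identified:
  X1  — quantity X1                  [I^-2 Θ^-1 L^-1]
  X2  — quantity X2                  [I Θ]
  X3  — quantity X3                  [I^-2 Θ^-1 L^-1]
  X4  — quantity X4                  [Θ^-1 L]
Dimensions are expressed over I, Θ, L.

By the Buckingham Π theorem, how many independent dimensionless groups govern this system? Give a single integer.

Dimensional matrix (I×Θ×L by X1×X2×X3×X4):
  I: [-2  1 -2  0]
  Θ: [-1  1 -1 -1]
  L: [-1  0 -1  1]
Row reduction gives pivot columns X1,X2; rank = 2
n=4, r=2 ⇒ 2 dimensionless groups

2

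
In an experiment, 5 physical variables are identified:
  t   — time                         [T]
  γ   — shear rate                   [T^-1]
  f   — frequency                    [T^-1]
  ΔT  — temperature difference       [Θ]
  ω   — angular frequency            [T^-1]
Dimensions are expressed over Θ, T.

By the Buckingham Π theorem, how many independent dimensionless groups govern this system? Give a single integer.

3

Write exponents as rows Θ,T / cols t,γ,f,ΔT,ω:
  Θ: [ 0  0  0  1  0]
  T: [ 1 -1 -1  0 -1]
Row reduction gives pivot columns t,ΔT; rank = 2
5 vars − rank 2 = 3 Π groups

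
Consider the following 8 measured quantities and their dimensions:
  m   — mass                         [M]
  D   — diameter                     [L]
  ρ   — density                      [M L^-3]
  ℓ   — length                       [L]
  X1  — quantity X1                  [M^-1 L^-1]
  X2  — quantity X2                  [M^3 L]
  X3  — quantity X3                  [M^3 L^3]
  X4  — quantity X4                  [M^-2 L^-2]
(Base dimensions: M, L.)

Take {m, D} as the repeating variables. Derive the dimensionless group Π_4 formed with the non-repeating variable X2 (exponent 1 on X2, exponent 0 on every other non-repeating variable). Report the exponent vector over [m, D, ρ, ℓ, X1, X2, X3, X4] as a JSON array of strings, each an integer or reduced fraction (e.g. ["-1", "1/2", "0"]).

Exponent matrix [M,L] × [m,D,ρ,ℓ,X1,X2,X3,X4]:
  M: [ 1  0  1  0 -1  3  3 -2]
  L: [ 0  1 -3  1 -1  1  3 -2]
RREF → pivots at {m,D} ⇒ r = 2
Pivot set = {m,D}, free = {ρ,ℓ,X1,X2,X3,X4}
RREF:
  r0: [   1    0    1    0   -1    3    3   -2]
  r1: [   0    1   -3    1   -1    1    3   -2]
Fix exponent of X2 at 1, ρ at 0, ℓ at 0, X1 at 0, X3 at 0, X4 at 0; solve each RREF row for its pivot's exponent:
  r0: exp(m) + (3)·1 = 0 ⇒ exp(m) = -3
  r1: exp(D) + (1)·1 = 0 ⇒ exp(D) = -1
Π_4 = m^-3 · D^-1 · X2

["-3", "-1", "0", "0", "0", "1", "0", "0"]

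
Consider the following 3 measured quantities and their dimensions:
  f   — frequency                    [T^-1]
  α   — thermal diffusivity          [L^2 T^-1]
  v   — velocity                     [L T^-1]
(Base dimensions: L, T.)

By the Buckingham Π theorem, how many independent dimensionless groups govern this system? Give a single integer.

Write exponents as rows L,T / cols f,α,v:
  L: [ 0  2  1]
  T: [-1 -1 -1]
Row reduction gives pivot columns f,α; rank = 2
Π count = n − r = 3 − 2 = 1

1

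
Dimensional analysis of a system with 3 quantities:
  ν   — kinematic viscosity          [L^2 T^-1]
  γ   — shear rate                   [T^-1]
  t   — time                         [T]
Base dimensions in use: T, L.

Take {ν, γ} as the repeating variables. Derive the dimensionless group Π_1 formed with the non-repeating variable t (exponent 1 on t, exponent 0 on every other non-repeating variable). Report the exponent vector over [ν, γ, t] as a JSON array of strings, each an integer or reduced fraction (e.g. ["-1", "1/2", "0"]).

Write exponents as rows T,L / cols ν,γ,t:
  T: [-1 -1  1]
  L: [ 2  0  0]
Row reduction gives pivot columns ν,γ; rank = 2
Repeat: ν,γ; free: t
RREF:
  r0: [   1    0    0]
  r1: [   0    1   -1]
Fix exponent of t at 1; solve each RREF row for its pivot's exponent:
  r0: exp(ν) + (0)·1 = 0 ⇒ exp(ν) = 0
  r1: exp(γ) + (-1)·1 = 0 ⇒ exp(γ) = 1
Π_1 = γ · t

["0", "1", "1"]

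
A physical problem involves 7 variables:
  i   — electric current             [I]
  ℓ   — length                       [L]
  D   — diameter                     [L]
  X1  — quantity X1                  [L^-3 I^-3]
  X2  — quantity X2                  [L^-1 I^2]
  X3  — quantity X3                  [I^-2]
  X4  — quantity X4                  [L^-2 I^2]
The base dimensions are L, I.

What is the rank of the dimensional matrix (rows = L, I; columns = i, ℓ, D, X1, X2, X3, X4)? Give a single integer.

Exponent matrix [L,I] × [i,ℓ,D,X1,X2,X3,X4]:
  L: [ 0  1  1 -3 -1  0 -2]
  I: [ 1  0  0 -3  2 -2  2]
Row reduction gives pivot columns i,ℓ; rank = 2

2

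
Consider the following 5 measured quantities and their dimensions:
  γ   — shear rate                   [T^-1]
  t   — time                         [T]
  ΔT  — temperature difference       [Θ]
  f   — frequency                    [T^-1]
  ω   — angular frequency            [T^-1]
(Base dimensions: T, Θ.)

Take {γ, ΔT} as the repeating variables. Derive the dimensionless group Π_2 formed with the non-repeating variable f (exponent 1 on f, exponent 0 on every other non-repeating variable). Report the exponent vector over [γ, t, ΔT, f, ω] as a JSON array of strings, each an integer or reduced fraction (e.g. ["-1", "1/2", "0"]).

["-1", "0", "0", "1", "0"]

Dimensional matrix (T×Θ by γ×t×ΔT×f×ω):
  T: [-1  1  0 -1 -1]
  Θ: [ 0  0  1  0  0]
Row reduction gives pivot columns γ,ΔT; rank = 2
Repeat: γ,ΔT; free: t,f,ω
RREF:
  r0: [   1   -1    0    1    1]
  r1: [   0    0    1    0    0]
Fix exponent of f at 1, t at 0, ω at 0; solve each RREF row for its pivot's exponent:
  r0: exp(γ) + (1)·1 = 0 ⇒ exp(γ) = -1
  r1: exp(ΔT) + (0)·1 = 0 ⇒ exp(ΔT) = 0
Π_2 = γ^-1 · f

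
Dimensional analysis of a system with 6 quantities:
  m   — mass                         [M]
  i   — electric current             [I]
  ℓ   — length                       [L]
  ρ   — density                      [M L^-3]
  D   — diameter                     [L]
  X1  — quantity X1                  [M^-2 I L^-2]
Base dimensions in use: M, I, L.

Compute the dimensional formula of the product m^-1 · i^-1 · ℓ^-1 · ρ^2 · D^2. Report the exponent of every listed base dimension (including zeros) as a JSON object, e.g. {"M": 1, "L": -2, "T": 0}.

Exponent matrix [M,I,L] × [m,i,ℓ,ρ,D,X1]:
  M: [ 1  0  0  1  0 -2]
  I: [ 0  1  0  0  0  1]
  L: [ 0  0  1 -3  1 -2]
  [M]: (-1)·1+(-1)·0+(-1)·0+(2)·1+(2)·0 = 1
  [I]: (-1)·0+(-1)·1+(-1)·0+(2)·0+(2)·0 = -1
  [L]: (-1)·0+(-1)·0+(-1)·1+(2)·-3+(2)·1 = -5
⇒ M I^-1 L^-5

{"M": 1, "I": -1, "L": -5}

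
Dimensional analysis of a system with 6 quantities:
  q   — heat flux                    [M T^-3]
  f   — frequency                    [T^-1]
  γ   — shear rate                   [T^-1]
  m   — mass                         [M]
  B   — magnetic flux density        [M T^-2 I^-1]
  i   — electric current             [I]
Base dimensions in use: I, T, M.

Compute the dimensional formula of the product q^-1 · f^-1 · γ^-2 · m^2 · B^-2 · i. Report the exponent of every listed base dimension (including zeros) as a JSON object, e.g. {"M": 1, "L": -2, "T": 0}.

{"I": 3, "T": 10, "M": -1}

Exponent matrix [I,T,M] × [q,f,γ,m,B,i]:
  I: [ 0  0  0  0 -1  1]
  T: [-3 -1 -1  0 -2  0]
  M: [ 1  0  0  1  1  0]
  [I]: (-1)·0+(-1)·0+(-2)·0+(2)·0+(-2)·-1+(1)·1 = 3
  [T]: (-1)·-3+(-1)·-1+(-2)·-1+(2)·0+(-2)·-2+(1)·0 = 10
  [M]: (-1)·1+(-1)·0+(-2)·0+(2)·1+(-2)·1+(1)·0 = -1
⇒ I^3 T^10 M^-1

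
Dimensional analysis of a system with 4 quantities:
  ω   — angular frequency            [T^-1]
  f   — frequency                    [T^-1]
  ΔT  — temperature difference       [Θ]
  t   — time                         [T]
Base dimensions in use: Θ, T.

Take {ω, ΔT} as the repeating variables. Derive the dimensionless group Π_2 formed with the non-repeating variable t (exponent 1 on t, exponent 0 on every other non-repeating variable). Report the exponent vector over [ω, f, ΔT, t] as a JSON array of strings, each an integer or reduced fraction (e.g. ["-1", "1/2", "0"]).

Dimensional matrix (Θ×T by ω×f×ΔT×t):
  Θ: [ 0  0  1  0]
  T: [-1 -1  0  1]
Row reduction gives pivot columns ω,ΔT; rank = 2
Repeat: ω,ΔT; free: f,t
RREF:
  r0: [   1    1    0   -1]
  r1: [   0    0    1    0]
Fix exponent of t at 1, f at 0; solve each RREF row for its pivot's exponent:
  r0: exp(ω) + (-1)·1 = 0 ⇒ exp(ω) = 1
  r1: exp(ΔT) + (0)·1 = 0 ⇒ exp(ΔT) = 0
Π_2 = ω · t

["1", "0", "0", "1"]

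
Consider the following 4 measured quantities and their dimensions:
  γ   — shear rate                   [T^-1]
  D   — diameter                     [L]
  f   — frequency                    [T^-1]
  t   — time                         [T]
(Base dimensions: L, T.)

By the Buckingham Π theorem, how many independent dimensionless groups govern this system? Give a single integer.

2

Dimensional matrix (L×T by γ×D×f×t):
  L: [ 0  1  0  0]
  T: [-1  0 -1  1]
Row reduction gives pivot columns γ,D; rank = 2
Π count = n − r = 4 − 2 = 2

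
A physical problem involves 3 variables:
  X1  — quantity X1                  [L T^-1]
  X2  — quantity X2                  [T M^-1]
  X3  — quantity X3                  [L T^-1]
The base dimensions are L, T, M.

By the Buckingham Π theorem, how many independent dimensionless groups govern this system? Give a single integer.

Exponent matrix [L,T,M] × [X1,X2,X3]:
  L: [ 1  0  1]
  T: [-1  1 -1]
  M: [ 0 -1  0]
RREF → pivots at {X1,X2} ⇒ r = 2
Π count = n − r = 3 − 2 = 1

1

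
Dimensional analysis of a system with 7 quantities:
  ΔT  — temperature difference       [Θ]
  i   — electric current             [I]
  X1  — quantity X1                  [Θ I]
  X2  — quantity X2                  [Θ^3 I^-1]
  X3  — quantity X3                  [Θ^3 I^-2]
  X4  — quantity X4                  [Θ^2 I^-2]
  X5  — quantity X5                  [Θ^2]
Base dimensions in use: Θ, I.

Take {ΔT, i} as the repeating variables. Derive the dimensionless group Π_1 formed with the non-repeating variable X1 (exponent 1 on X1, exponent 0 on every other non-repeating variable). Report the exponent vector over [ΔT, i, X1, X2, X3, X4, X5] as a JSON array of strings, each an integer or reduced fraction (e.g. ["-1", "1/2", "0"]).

Write exponents as rows Θ,I / cols ΔT,i,X1,X2,X3,X4,X5:
  Θ: [ 1  0  1  3  3  2  2]
  I: [ 0  1  1 -1 -2 -2  0]
Row reduction gives pivot columns ΔT,i; rank = 2
Repeat: ΔT,i; free: X1,X2,X3,X4,X5
RREF:
  r0: [   1    0    1    3    3    2    2]
  r1: [   0    1    1   -1   -2   -2    0]
Fix exponent of X1 at 1, X2 at 0, X3 at 0, X4 at 0, X5 at 0; solve each RREF row for its pivot's exponent:
  r0: exp(ΔT) + (1)·1 = 0 ⇒ exp(ΔT) = -1
  r1: exp(i) + (1)·1 = 0 ⇒ exp(i) = -1
Π_1 = ΔT^-1 · i^-1 · X1

["-1", "-1", "1", "0", "0", "0", "0"]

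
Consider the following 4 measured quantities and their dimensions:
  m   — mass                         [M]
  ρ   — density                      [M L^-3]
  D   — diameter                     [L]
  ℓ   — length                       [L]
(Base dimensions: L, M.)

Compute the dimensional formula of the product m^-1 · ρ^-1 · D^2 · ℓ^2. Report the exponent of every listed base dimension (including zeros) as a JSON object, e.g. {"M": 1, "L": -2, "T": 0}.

{"L": 7, "M": -2}

Dimensional matrix (L×M by m×ρ×D×ℓ):
  L: [ 0 -3  1  1]
  M: [ 1  1  0  0]
  [L]: (-1)·0+(-1)·-3+(2)·1+(2)·1 = 7
  [M]: (-1)·1+(-1)·1+(2)·0+(2)·0 = -2
⇒ L^7 M^-2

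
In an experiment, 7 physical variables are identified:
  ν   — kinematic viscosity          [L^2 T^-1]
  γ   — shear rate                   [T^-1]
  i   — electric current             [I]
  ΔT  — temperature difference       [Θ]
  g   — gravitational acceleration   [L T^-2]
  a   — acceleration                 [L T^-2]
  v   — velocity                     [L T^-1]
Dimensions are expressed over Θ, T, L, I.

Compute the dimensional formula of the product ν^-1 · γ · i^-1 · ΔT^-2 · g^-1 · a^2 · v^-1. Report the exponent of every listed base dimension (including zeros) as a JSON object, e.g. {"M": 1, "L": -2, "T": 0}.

Write exponents as rows Θ,T,L,I / cols ν,γ,i,ΔT,g,a,v:
  Θ: [ 0  0  0  1  0  0  0]
  T: [-1 -1  0  0 -2 -2 -1]
  L: [ 2  0  0  0  1  1  1]
  I: [ 0  0  1  0  0  0  0]
  [Θ]: (-1)·0+(1)·0+(-1)·0+(-2)·1+(-1)·0+(2)·0+(-1)·0 = -2
  [T]: (-1)·-1+(1)·-1+(-1)·0+(-2)·0+(-1)·-2+(2)·-2+(-1)·-1 = -1
  [L]: (-1)·2+(1)·0+(-1)·0+(-2)·0+(-1)·1+(2)·1+(-1)·1 = -2
  [I]: (-1)·0+(1)·0+(-1)·1+(-2)·0+(-1)·0+(2)·0+(-1)·0 = -1
⇒ Θ^-2 T^-1 L^-2 I^-1

{"Θ": -2, "T": -1, "L": -2, "I": -1}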